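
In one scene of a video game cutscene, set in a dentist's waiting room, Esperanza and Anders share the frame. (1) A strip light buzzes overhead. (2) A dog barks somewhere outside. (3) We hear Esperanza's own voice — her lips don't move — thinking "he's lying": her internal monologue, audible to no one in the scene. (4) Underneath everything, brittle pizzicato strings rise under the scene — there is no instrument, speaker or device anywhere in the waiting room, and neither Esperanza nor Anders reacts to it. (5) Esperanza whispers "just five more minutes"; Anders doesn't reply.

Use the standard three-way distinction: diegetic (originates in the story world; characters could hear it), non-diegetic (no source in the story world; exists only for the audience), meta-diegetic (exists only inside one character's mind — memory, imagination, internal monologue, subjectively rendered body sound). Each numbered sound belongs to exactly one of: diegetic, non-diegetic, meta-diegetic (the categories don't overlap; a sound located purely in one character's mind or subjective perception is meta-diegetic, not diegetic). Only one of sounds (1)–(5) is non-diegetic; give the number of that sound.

4

(1) is diegetic: it's the actual ambient sound of the location.
(2) is diegetic: the sound comes from a dog physically present in the location.
(3) is meta-diegetic: internal monologue — inside Esperanza's mind, not spoken into the scene.
Sound (4): it has no source in the story world and no character can hear it — it's underscore, so non-diegetic.
(5) on-screen dialogue — Esperanza speaks and Anders is there to hear → diegetic.
Only (4) is non-diegetic.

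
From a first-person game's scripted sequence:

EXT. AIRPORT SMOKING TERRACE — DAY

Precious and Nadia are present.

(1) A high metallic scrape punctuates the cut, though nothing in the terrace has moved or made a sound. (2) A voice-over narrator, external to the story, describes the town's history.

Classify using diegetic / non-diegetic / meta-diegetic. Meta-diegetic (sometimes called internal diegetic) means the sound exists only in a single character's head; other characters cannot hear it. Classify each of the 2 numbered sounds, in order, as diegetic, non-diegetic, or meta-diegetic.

non-diegetic, non-diegetic

(1) nothing in the scene produces it; it's an accent added for the audience → non-diegetic.
(2) commentary laid over the scene from outside the fiction → non-diegetic.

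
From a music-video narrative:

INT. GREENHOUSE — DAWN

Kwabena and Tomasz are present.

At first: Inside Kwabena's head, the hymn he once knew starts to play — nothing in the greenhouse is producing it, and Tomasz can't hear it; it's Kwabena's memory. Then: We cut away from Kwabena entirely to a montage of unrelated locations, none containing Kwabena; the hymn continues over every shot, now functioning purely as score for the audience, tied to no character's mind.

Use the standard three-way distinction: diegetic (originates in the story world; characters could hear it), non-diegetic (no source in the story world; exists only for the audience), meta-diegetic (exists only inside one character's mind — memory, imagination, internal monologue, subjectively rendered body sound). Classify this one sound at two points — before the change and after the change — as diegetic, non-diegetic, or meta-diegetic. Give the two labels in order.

Before the change: the music lives inside Kwabena's mind alone; Tomasz can't hear it → meta-diegetic.
After the change: once it plays over shots Kwabena isn't in, detached from any character's subjectivity, it's conventional underscore → non-diegetic.

meta-diegetic, non-diegetic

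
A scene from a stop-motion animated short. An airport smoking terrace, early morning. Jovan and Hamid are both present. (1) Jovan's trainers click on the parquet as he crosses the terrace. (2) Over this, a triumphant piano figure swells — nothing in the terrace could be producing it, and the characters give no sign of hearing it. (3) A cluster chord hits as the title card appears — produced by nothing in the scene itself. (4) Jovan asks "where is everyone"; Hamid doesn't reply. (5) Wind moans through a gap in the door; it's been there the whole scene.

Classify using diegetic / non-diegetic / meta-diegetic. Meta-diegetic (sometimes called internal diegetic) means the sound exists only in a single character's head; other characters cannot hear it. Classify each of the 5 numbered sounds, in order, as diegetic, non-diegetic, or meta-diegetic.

(1) is diegetic: a character's body making contact with the set — an in-world sound.
(2) is non-diegetic: nothing in the terrace produces it and the characters don't hear it — pure soundtrack.
(3) is non-diegetic: an editorial stinger — it belongs to the cut, not the story world.
(4) spoken by a character present in the story world → diegetic.
(5) it's the actual ambient sound of the location → diegetic.

diegetic, non-diegetic, non-diegetic, diegetic, diegetic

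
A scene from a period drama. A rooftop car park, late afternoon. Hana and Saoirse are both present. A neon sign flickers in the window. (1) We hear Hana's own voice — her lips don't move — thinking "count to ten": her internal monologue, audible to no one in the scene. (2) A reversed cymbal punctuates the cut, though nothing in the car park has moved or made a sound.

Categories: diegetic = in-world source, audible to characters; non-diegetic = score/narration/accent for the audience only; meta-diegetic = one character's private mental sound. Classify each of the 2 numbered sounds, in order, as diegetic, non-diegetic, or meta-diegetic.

Sound (1): it's Hana's unspoken thought, heard only by the audience via her subjectivity, so meta-diegetic.
(2) an editorial stinger — it belongs to the cut, not the story world → non-diegetic.

meta-diegetic, non-diegetic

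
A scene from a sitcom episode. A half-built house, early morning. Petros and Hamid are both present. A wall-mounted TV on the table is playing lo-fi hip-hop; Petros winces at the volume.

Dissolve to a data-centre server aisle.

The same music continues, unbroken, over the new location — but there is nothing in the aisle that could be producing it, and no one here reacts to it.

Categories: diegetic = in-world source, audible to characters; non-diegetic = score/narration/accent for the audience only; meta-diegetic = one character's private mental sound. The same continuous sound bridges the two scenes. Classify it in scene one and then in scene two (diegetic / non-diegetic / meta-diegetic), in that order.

Scene one: a wall-mounted TV is an on-screen source and Petros reacts to it → diegetic.
Scene two: there is no source in the aisle and no one hears it — it's now underscore → non-diegetic.

diegetic, non-diegetic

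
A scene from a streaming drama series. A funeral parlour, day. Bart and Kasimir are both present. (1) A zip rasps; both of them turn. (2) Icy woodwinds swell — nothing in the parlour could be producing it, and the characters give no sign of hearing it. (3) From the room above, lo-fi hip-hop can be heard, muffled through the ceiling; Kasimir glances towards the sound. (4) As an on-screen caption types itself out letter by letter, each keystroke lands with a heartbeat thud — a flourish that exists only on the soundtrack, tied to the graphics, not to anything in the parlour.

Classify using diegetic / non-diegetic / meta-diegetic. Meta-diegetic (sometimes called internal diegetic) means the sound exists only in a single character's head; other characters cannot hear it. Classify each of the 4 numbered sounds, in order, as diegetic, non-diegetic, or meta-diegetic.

(1) the sound comes from a zip physically present in the location → diegetic.
(2) it has no source in the story world and no character can hear it — it's underscore → non-diegetic.
(3) off-screen diegetic: the source is out of frame but still in the story's space → diegetic.
Sound (4): sound married to a title/caption — outside the diegesis by definition, so non-diegetic.

diegetic, non-diegetic, diegetic, non-diegetic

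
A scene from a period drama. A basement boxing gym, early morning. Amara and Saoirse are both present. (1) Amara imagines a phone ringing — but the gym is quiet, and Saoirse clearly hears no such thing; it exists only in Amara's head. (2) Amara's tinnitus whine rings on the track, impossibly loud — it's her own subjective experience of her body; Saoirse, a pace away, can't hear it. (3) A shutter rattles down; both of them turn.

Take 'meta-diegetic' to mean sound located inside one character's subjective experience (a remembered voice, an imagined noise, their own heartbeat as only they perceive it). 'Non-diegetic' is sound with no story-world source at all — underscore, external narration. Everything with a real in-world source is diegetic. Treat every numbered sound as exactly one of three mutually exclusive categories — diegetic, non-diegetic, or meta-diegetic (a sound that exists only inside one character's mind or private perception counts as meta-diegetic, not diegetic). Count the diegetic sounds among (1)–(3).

1

Sound (1): the sound is imagined by Amara; nothing in the story world is producing it and Saoirse can't hear it, so meta-diegetic.
(2) point-of-audition from inside Amara's body; not a sound in the room → meta-diegetic.
Sound (3): a shutter is a real object/event in the scene's world, so diegetic.
Diegetic: (3) — that's 1.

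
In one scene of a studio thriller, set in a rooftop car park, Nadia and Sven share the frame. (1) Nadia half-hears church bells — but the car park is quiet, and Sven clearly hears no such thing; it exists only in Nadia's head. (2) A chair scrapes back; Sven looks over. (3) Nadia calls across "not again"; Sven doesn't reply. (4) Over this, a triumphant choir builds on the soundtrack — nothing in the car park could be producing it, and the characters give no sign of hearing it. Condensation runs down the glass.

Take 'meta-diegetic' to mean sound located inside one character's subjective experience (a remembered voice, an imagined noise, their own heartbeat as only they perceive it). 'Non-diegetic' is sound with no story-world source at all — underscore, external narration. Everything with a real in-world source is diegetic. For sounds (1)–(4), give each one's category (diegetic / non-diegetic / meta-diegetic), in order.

Sound (1): the sound is imagined by Nadia; nothing in the story world is producing it and Sven can't hear it, so meta-diegetic.
Sound (2): a chair is a real object/event in the scene's world, so diegetic.
(3) is diegetic: spoken by a character present in the story world.
(4) is non-diegetic: it has no source in the story world and no character can hear it — it's underscore.

meta-diegetic, diegetic, diegetic, non-diegetic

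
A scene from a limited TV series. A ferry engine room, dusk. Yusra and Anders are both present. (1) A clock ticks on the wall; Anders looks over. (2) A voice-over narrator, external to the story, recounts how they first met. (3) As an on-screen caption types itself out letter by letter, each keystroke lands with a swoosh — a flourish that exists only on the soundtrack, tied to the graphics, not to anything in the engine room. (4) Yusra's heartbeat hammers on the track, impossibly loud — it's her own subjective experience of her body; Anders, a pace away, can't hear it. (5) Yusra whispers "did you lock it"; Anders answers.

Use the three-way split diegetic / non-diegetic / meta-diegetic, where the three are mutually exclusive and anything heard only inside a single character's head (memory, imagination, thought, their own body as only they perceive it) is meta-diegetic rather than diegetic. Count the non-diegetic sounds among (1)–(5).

(1) the sound comes from a clock physically present in the location → diegetic.
(2) the narrator exists outside the story world, addressing only the audience → non-diegetic.
(3) the caption isn't part of the story world, so neither is the sound tied to it → non-diegetic.
(4) it's Yusra's internal bodily sensation rendered as sound; only Yusra 'hears' it → meta-diegetic.
(5) is diegetic: Yusra is a character speaking aloud in the scene.
Non-diegetic: (2), (3) — that's 2.

2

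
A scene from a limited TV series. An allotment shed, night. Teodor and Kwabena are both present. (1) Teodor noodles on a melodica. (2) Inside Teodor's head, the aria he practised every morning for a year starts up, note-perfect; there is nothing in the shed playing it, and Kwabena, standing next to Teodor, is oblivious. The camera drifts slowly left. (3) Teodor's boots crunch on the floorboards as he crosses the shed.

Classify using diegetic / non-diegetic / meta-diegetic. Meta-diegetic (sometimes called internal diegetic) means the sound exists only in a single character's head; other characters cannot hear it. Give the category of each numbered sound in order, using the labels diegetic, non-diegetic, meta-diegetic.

(1) the instrument and the performer are both in the scene → diegetic.
Sound (2): it lives in Teodor's subjectivity, not in the shed, so meta-diegetic.
(3) is diegetic: it's the physical sound of Teodor moving in the space.

diegetic, meta-diegetic, diegetic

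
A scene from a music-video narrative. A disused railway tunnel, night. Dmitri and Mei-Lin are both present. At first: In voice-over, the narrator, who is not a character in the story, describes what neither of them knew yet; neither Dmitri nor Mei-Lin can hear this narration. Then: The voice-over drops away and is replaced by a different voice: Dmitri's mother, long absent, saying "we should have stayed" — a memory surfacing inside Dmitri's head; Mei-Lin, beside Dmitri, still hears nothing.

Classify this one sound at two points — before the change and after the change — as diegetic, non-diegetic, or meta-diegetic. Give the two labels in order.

non-diegetic, meta-diegetic

Before the change: the external narrator addresses only the audience — outside the story world → non-diegetic.
After the change: the replacement voice is a memory inside Dmitri's mind specifically → meta-diegetic.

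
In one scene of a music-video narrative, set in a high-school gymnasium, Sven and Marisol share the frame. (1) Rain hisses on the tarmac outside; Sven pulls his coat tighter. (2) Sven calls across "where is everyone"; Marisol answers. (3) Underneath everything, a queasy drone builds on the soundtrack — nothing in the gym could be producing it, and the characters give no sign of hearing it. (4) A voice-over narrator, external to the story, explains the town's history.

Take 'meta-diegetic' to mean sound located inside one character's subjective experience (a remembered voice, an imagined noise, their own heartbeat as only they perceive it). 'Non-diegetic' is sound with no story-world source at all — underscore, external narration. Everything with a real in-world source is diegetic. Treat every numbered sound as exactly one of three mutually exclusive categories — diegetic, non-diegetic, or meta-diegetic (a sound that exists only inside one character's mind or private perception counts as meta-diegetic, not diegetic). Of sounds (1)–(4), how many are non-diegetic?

(1) is diegetic: rain is part of the location's real environment.
(2) is diegetic: Sven is a character speaking aloud in the scene.
(3) it has no source in the story world and no character can hear it — it's underscore → non-diegetic.
(4) external voice-over — not a character, not heard by anyone in the scene → non-diegetic.
Non-diegetic: (3), (4) — that's 2.

2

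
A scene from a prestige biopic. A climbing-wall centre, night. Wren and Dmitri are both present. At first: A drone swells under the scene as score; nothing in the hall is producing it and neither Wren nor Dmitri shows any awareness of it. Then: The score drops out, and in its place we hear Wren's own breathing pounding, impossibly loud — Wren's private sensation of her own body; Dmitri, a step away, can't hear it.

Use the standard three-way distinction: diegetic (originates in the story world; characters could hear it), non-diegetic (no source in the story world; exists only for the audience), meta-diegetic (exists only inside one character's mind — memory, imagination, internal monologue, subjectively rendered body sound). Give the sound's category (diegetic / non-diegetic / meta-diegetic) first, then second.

First: underscore with no in-world source, inaudible to the characters → non-diegetic.
Second: the body sound is Wren's subjective perception alone — Dmitri can't hear it → meta-diegetic.

non-diegetic, meta-diegetic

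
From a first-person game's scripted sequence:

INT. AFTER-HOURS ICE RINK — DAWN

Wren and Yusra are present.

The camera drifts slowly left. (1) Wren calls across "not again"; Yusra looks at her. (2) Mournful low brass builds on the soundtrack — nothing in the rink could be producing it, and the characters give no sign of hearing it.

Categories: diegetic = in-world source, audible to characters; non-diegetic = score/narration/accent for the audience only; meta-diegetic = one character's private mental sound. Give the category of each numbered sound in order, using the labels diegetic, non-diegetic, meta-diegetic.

Sound (1): on-screen dialogue — Wren speaks and Yusra is there to hear, so diegetic.
Sound (2): it has no source in the story world and no character can hear it — it's underscore, so non-diegetic.

diegetic, non-diegetic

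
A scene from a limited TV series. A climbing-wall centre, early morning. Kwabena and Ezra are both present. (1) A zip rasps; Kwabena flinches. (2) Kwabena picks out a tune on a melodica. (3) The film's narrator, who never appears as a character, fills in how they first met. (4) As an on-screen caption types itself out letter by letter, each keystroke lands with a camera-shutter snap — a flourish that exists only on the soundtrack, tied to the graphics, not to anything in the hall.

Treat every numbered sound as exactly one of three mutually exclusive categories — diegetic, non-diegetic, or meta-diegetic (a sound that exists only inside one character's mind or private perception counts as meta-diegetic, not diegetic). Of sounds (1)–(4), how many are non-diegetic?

2

(1) the sound comes from a zip physically present in the location → diegetic.
Sound (2): a character is playing a melodica on screen, so diegetic.
Sound (3): the narrator exists outside the story world, addressing only the audience, so non-diegetic.
(4) is non-diegetic: sound married to a title/caption — outside the diegesis by definition.
So 2 of the 4 are non-diegetic: (3), (4).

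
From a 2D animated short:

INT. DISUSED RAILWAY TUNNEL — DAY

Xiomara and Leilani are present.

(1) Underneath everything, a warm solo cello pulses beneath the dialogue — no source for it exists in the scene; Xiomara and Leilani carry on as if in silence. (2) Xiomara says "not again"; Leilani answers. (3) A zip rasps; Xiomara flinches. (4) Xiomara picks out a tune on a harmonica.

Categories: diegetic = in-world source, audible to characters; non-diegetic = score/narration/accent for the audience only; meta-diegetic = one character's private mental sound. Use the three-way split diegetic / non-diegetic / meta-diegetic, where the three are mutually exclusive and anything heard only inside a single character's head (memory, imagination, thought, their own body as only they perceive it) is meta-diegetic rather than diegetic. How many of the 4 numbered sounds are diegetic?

3

(1) is non-diegetic: score with no on-screen or off-screen source; it exists for the audience alone.
Sound (2): on-screen dialogue — Xiomara speaks and Leilani is there to hear, so diegetic.
(3) an in-world source (a zip); characters could hear it → diegetic.
(4) the instrument and the performer are both in the scene → diegetic.
Diegetic: (2), (3), (4) — that's 3.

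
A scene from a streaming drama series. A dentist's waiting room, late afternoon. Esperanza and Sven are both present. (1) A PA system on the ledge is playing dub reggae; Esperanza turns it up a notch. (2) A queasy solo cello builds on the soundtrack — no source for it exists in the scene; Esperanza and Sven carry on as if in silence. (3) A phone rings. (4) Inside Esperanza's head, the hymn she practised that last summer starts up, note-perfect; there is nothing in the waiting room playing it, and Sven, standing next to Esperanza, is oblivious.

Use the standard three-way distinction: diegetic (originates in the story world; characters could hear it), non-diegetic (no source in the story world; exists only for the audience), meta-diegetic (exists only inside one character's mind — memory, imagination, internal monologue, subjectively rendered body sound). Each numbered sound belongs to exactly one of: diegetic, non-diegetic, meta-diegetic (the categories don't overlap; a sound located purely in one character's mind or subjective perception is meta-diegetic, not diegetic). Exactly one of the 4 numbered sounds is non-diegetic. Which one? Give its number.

2

(1) source music from a PA system, which exists in the story world → diegetic.
(2) is non-diegetic: nothing in the waiting room produces it and the characters don't hear it — pure soundtrack.
(3) the sound comes from a phone physically present in the location → diegetic.
Sound (4): remembered music, private to Esperanza — Sven is oblivious because it isn't in the room, so meta-diegetic.
Only (2) is non-diegetic.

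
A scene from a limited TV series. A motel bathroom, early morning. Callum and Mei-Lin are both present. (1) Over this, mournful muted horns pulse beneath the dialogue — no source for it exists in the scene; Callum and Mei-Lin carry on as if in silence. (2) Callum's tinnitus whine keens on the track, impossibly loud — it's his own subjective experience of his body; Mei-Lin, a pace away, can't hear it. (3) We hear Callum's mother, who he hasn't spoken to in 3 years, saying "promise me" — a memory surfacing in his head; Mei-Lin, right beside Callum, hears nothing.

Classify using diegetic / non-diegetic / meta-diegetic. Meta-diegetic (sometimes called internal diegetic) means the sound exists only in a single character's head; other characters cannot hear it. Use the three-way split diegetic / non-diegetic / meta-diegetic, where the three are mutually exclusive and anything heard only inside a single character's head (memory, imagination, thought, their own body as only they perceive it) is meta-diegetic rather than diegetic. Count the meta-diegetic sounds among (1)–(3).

(1) it has no source in the story world and no character can hear it — it's underscore → non-diegetic.
Sound (2): a subjective body sound — Callum's private perception, inaudible to Mei-Lin, so meta-diegetic.
(3) a remembered line, private to Callum — not present in the room, not audible to Mei-Lin → meta-diegetic.
So 2 of the 3 are meta-diegetic: (2), (3).

2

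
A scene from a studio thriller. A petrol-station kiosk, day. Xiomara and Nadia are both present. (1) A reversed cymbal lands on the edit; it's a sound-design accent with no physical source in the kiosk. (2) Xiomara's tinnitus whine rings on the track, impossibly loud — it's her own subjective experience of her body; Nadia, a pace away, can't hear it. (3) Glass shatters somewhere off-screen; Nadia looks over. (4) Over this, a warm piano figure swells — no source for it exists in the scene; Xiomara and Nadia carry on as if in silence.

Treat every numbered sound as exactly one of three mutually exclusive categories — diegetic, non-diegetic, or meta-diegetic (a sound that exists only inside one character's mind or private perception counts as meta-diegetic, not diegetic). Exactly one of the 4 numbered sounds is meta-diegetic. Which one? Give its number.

2

Sound (1): an editorial stinger — it belongs to the cut, not the story world, so non-diegetic.
(2) it's Xiomara's internal bodily sensation rendered as sound; only Xiomara 'hears' it → meta-diegetic.
(3) an in-world source (glass); characters could hear it → diegetic.
(4) nothing in the kiosk produces it and the characters don't hear it — pure soundtrack → non-diegetic.
Only (2) is meta-diegetic.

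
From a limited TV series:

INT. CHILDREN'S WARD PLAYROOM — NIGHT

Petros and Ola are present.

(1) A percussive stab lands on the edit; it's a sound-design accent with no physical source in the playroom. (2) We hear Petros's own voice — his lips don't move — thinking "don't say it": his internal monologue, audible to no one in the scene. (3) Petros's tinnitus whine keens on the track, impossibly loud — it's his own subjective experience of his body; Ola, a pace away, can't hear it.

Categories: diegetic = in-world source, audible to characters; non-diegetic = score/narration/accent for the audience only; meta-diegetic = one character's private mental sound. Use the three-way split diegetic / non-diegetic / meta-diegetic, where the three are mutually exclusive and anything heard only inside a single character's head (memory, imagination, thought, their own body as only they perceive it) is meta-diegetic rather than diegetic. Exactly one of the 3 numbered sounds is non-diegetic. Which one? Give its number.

1

Sound (1): it's a sound-design accent with no in-world source; no one in the scene can hear it, so non-diegetic.
(2) is meta-diegetic: Petros's thought-voice: a private mental sound no other character can hear.
(3) is meta-diegetic: it's Petros's internal bodily sensation rendered as sound; only Petros 'hears' it.
Only (1) is non-diegetic.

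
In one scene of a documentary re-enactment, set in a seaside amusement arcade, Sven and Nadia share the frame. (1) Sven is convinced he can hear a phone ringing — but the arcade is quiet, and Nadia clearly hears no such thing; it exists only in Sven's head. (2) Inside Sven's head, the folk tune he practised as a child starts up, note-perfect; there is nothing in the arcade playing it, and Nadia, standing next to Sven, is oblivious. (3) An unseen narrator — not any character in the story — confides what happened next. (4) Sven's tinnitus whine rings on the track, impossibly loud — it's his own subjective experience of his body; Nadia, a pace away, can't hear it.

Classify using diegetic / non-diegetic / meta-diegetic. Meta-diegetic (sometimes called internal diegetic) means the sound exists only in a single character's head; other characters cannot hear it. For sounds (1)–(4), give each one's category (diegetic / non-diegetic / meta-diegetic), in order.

(1) is meta-diegetic: the sound is imagined by Sven; nothing in the story world is producing it and Nadia can't hear it.
(2) is meta-diegetic: the music is a memory playing inside Sven's mind alone; no real-world source, Nadia can't hear it.
Sound (3): the narrator exists outside the story world, addressing only the audience, so non-diegetic.
(4) is meta-diegetic: it's Sven's internal bodily sensation rendered as sound; only Sven 'hears' it.

meta-diegetic, meta-diegetic, non-diegetic, meta-diegetic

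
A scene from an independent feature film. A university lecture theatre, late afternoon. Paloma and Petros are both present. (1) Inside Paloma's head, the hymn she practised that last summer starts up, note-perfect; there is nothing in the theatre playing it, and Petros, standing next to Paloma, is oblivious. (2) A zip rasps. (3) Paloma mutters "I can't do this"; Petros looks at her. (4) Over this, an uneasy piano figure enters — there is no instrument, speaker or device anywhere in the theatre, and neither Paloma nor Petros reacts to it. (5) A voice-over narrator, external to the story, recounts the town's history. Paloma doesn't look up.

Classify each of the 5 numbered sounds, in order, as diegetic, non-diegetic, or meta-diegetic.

(1) is meta-diegetic: remembered music, private to Paloma — Petros is oblivious because it isn't in the room.
(2) an in-world source (a zip); characters could hear it → diegetic.
Sound (3): on-screen dialogue — Paloma speaks and Petros is there to hear, so diegetic.
(4) score with no on-screen or off-screen source; it exists for the audience alone → non-diegetic.
(5) is non-diegetic: external voice-over — not a character, not heard by anyone in the scene.

meta-diegetic, diegetic, diegetic, non-diegetic, non-diegetic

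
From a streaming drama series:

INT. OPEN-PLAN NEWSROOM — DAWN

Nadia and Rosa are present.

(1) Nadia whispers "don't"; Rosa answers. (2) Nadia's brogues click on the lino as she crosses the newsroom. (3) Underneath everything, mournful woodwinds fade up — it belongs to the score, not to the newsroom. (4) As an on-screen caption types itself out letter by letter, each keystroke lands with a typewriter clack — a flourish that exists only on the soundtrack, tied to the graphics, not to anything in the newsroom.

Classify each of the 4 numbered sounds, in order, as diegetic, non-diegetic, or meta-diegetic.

(1) is diegetic: spoken by a character present in the story world.
Sound (2): it's the physical sound of Nadia moving in the space, so diegetic.
Sound (3): it has no source in the story world and no character can hear it — it's underscore, so non-diegetic.
(4) the caption isn't part of the story world, so neither is the sound tied to it → non-diegetic.

diegetic, diegetic, non-diegetic, non-diegetic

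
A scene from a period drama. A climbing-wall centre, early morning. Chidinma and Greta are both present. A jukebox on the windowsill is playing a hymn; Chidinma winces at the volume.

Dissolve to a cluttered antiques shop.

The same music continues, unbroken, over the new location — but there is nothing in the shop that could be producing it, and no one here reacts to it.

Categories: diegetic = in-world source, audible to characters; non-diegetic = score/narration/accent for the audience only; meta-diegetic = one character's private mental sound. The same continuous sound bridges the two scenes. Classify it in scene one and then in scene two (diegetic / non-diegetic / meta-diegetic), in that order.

diegetic, non-diegetic

Scene one: a jukebox is an on-screen source and Chidinma reacts to it → diegetic.
Scene two: there is no source in the shop and no one hears it — it's now underscore → non-diegetic.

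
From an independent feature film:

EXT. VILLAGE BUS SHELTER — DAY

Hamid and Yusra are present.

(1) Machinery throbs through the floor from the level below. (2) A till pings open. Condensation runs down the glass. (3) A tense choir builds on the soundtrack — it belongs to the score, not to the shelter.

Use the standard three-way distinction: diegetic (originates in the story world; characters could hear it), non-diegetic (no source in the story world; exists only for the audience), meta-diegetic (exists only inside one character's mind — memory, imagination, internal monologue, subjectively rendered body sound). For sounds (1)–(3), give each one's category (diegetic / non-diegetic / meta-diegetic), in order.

diegetic, diegetic, non-diegetic

(1) is diegetic: it's the actual ambient sound of the location.
Sound (2): an in-world source (a till); characters could hear it, so diegetic.
Sound (3): nothing in the shelter produces it and the characters don't hear it — pure soundtrack, so non-diegetic.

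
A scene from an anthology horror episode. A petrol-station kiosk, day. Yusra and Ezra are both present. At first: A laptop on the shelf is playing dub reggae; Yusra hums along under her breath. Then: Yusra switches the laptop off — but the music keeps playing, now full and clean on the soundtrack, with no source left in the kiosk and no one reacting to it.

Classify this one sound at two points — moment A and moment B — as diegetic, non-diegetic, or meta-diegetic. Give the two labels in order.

Moment A: a laptop is a real in-scene source and Yusra reacts to it → diegetic.
Moment B: there is no longer any in-world source and no one can hear it — it has become underscore → non-diegetic.

diegetic, non-diegetic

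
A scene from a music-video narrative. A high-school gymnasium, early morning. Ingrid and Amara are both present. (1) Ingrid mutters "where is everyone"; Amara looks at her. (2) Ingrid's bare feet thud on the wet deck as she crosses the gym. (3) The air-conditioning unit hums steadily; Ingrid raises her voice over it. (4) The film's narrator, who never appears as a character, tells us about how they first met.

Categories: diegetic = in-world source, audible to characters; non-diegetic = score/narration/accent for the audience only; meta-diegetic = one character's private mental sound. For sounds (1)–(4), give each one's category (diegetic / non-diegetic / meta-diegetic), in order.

diegetic, diegetic, diegetic, non-diegetic

Sound (1): spoken by a character present in the story world, so diegetic.
(2) a character's body making contact with the set — an in-world sound → diegetic.
Sound (3): the air-conditioning unit is part of the location's real environment, so diegetic.
Sound (4): external voice-over — not a character, not heard by anyone in the scene, so non-diegetic.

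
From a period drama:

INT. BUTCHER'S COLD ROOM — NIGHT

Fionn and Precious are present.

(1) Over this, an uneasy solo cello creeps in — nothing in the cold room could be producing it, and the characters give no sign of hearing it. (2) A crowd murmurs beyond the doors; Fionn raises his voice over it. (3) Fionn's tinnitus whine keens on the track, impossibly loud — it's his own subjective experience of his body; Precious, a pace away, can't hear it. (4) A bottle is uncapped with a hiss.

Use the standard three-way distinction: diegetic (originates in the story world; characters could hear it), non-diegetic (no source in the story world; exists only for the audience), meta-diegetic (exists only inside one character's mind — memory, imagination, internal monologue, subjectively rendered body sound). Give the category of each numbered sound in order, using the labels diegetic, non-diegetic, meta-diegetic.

non-diegetic, diegetic, meta-diegetic, diegetic

(1) it has no source in the story world and no character can hear it — it's underscore → non-diegetic.
Sound (2): ambient/room sound belonging to the story's physical space, so diegetic.
Sound (3): point-of-audition from inside Fionn's body; not a sound in the room, so meta-diegetic.
(4) is diegetic: an in-world source (a bottle); characters could hear it.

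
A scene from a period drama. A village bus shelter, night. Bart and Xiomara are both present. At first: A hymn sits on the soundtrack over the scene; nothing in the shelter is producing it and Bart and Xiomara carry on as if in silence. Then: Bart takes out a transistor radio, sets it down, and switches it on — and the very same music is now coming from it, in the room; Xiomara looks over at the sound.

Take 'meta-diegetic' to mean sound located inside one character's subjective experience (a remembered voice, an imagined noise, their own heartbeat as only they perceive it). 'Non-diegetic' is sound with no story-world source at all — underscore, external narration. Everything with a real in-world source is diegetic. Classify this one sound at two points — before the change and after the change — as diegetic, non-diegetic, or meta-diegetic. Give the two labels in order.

Before the change: no in-world source exists and no character can hear it — underscore → non-diegetic.
After the change: a transistor radio is now a real source in the story world and the characters hear it → diegetic.

non-diegetic, diegetic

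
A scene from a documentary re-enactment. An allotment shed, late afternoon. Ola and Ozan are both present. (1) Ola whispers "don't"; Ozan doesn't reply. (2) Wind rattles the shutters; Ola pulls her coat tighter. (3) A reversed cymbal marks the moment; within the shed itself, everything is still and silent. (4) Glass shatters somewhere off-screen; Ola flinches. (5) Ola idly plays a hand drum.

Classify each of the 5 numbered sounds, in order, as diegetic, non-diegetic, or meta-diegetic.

Sound (1): on-screen dialogue — Ola speaks and Ozan is there to hear, so diegetic.
Sound (2): wind is part of the location's real environment, so diegetic.
Sound (3): it's a sound-design accent with no in-world source; no one in the scene can hear it, so non-diegetic.
(4) is diegetic: glass is a real object/event in the scene's world.
(5) is diegetic: Ola is producing the music live, in the story world.

diegetic, diegetic, non-diegetic, diegetic, diegetic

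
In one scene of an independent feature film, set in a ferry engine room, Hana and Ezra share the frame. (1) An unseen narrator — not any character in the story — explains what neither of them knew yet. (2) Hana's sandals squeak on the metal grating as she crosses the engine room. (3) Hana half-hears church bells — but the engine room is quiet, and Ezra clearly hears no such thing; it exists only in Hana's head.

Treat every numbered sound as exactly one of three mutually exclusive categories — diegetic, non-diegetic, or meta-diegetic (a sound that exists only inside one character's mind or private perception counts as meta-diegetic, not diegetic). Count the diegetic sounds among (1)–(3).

1

(1) is non-diegetic: commentary laid over the scene from outside the fiction.
(2) a character's body making contact with the set — an in-world sound → diegetic.
Sound (3): the sound is imagined by Hana; nothing in the story world is producing it and Ezra can't hear it, so meta-diegetic.
Diegetic: (2) — that's 1.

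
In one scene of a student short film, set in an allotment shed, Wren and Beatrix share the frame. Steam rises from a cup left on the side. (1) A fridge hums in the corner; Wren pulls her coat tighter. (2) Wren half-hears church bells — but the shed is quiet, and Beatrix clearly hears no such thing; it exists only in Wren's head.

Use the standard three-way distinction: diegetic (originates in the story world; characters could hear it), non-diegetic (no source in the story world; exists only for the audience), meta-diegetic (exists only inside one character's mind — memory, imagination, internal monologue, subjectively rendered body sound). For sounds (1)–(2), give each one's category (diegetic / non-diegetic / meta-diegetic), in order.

Sound (1): it's the actual ambient sound of the location, so diegetic.
(2) is meta-diegetic: the sound is imagined by Wren; nothing in the story world is producing it and Beatrix can't hear it.

diegetic, meta-diegetic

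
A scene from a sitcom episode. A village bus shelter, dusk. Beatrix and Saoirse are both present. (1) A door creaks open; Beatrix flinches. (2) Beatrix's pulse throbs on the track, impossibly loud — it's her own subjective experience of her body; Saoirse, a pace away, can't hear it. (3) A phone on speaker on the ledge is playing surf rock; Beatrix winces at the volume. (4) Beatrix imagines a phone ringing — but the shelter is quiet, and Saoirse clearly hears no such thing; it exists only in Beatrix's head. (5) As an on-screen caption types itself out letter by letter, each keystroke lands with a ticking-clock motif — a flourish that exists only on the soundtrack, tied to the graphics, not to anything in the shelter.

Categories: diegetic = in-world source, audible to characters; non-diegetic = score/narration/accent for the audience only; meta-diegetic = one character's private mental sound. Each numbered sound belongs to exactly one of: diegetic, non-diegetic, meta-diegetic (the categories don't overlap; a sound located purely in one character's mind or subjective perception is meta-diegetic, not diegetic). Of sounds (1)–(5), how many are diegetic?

(1) is diegetic: a door is a real object/event in the scene's world.
Sound (2): point-of-audition from inside Beatrix's body; not a sound in the room, so meta-diegetic.
(3) source music from a phone on speaker, which exists in the story world → diegetic.
(4) the sound is imagined by Beatrix; nothing in the story world is producing it and Saoirse can't hear it → meta-diegetic.
Sound (5): sound married to a title/caption — outside the diegesis by definition, so non-diegetic.
So 2 of the 5 are diegetic: (1), (3).

2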